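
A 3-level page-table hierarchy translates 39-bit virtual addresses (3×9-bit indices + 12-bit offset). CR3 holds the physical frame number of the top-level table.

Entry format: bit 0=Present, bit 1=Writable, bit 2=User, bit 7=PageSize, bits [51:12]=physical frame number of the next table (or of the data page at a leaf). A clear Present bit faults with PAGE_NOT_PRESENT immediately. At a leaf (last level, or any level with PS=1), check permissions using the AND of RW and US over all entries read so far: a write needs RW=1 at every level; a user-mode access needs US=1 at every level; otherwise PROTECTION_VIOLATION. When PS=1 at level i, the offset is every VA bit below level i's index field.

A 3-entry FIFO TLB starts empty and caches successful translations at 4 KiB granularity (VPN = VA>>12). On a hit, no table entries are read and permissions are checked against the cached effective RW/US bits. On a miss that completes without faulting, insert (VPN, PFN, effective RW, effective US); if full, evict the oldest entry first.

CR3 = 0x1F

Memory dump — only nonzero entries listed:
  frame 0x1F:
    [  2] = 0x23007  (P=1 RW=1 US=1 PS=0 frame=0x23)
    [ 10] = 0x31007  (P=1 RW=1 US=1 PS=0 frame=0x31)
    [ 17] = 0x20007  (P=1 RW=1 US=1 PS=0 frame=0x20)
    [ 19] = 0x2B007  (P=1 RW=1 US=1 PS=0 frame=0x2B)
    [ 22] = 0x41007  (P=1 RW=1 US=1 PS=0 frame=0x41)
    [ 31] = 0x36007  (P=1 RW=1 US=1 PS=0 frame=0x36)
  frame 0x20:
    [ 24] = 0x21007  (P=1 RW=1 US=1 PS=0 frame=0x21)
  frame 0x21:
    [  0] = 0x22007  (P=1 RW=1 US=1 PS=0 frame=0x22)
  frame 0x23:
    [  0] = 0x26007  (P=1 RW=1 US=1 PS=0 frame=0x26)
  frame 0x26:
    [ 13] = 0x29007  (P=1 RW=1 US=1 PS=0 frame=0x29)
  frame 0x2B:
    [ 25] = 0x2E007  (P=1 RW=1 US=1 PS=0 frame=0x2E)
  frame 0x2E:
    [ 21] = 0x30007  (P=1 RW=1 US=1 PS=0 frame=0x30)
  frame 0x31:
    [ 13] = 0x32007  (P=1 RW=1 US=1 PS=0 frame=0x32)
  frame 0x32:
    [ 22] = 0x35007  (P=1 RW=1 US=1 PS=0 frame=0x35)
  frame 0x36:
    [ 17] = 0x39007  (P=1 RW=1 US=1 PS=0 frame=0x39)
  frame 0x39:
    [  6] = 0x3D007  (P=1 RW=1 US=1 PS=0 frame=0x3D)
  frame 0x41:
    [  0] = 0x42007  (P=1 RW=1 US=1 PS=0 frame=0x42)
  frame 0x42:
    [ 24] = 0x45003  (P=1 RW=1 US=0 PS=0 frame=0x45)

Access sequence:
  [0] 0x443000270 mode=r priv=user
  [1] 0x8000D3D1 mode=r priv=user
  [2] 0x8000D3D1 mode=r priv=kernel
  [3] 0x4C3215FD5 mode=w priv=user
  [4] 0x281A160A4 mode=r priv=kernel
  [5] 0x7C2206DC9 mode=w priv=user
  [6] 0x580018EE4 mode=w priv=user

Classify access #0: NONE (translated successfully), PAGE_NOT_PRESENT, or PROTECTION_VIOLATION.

Per-access translation:
#0 VA=0x443000270 (r,user):
  L0 @0x1F[17] → 0x20007  P=1,RW=1,US=1,PS=0
  L1 @0x20[24] → 0x21007  P=1,RW=1,US=1,PS=0
  L2 @0x21[0] → 0x22007  P=1,RW=1,US=1,PS=0
  ✓ 0x22270  — 3 lookups
#1 VA=0x8000D3D1 (r,user):
  L0 @0x1F[2] → 0x23007  P=1,RW=1,US=1,PS=0
  L1 @0x23[0] → 0x26007  P=1,RW=1,US=1,PS=0
  L2 @0x26[13] → 0x29007  P=1,RW=1,US=1,PS=0
  ✓ 0x293D1  — 3 lookups
#2 VA=0x8000D3D1 (r,kernel):
  TLB hit vpn=0x8000D → PA=0x293D1
#3 VA=0x4C3215FD5 (w,user):
  L0 @0x1F[19] → 0x2B007  P=1,RW=1,US=1,PS=0
  L1 @0x2B[25] → 0x2E007  P=1,RW=1,US=1,PS=0
  L2 @0x2E[21] → 0x30007  P=1,RW=1,US=1,PS=0
  ✓ 0x30FD5  — 3 lookups
#4 VA=0x281A160A4 (r,kernel):
  L0 @0x1F[10] → 0x31007  P=1,RW=1,US=1,PS=0
  L1 @0x31[13] → 0x32007  P=1,RW=1,US=1,PS=0
  L2 @0x32[22] → 0x35007  P=1,RW=1,US=1,PS=0
  ✓ 0x350A4  — 3 lookups
#5 VA=0x7C2206DC9 (w,user):
  L0 @0x1F[31] → 0x36007  P=1,RW=1,US=1,PS=0
  L1 @0x36[17] → 0x39007  P=1,RW=1,US=1,PS=0
  L2 @0x39[6] → 0x3D007  P=1,RW=1,US=1,PS=0
  ✓ 0x3DDC9  — 3 lookups
#6 VA=0x580018EE4 (w,user):
  L0 @0x1F[22] → 0x41007  P=1,RW=1,US=1,PS=0
  L1 @0x41[0] → 0x42007  P=1,RW=1,US=1,PS=0
  L2 @0x42[24] → 0x45003  P=1,RW=1,US=0,PS=0
  → PROTECTION_VIOLATION  (3 entries read)

Access #0 fault: NONE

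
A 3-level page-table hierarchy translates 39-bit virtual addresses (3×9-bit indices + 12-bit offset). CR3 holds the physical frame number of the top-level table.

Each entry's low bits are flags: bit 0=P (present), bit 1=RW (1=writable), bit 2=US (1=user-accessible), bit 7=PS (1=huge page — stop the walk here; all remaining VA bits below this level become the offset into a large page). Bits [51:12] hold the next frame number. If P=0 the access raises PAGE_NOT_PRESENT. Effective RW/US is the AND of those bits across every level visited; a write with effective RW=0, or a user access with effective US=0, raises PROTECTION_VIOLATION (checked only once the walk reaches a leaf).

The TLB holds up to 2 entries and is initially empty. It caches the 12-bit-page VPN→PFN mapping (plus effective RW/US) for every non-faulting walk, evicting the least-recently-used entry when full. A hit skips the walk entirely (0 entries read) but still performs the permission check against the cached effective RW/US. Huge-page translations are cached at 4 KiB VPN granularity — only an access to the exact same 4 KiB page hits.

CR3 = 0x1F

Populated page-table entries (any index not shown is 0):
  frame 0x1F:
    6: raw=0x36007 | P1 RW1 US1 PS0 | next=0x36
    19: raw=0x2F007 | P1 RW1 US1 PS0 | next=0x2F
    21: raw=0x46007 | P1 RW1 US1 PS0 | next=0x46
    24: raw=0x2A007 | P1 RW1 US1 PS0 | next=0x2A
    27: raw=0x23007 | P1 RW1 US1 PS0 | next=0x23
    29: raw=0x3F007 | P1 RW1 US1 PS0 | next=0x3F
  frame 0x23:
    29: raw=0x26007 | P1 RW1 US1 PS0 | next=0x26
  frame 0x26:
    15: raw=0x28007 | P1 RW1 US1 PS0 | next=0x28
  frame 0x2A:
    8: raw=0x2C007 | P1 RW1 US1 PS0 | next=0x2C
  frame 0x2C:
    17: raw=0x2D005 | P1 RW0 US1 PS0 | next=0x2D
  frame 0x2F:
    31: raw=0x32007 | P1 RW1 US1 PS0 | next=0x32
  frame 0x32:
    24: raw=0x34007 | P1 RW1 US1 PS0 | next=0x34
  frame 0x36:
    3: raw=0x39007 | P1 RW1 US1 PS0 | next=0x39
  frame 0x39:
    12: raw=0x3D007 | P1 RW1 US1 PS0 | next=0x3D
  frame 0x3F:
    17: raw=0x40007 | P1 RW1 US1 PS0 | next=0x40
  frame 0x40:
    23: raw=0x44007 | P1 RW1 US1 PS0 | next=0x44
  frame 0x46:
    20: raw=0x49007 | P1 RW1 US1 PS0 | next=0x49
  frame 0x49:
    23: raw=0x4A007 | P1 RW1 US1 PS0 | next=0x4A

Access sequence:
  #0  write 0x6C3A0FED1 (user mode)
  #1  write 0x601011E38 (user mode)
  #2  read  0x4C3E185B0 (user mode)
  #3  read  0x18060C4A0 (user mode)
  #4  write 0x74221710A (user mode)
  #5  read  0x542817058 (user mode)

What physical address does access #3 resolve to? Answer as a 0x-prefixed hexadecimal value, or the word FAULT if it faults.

Walk each access:
#0 VA=0x6C3A0FED1 (w,user):
  L0: frame=0x1F idx=27 entry=0x23007 [P=1 RW=1 US=1 PS=0]
  L1: frame=0x23 idx=29 entry=0x26007 [P=1 RW=1 US=1 PS=0]
  L2: frame=0x26 idx=15 entry=0x28007 [P=1 RW=1 US=1 PS=0]
  ⇒ phys 0x28ED1  [3 reads]
#1 VA=0x601011E38 (w,user):
  L0: frame=0x1F idx=24 entry=0x2A007 [P=1 RW=1 US=1 PS=0]
  L1: frame=0x2A idx=8 entry=0x2C007 [P=1 RW=1 US=1 PS=0]
  L2: frame=0x2C idx=17 entry=0x2D005 [P=1 RW=0 US=1 PS=0]
  ⇒ fault: PROTECTION_VIOLATION  — 3 lookups
#2 VA=0x4C3E185B0 (r,user):
  L0: frame=0x1F idx=19 entry=0x2F007 [P=1 RW=1 US=1 PS=0]
  L1: frame=0x2F idx=31 entry=0x32007 [P=1 RW=1 US=1 PS=0]
  L2: frame=0x32 idx=24 entry=0x34007 [P=1 RW=1 US=1 PS=0]
  ⇒ phys 0x345B0  [3 reads]
#3 VA=0x18060C4A0 (r,user):
  L0: frame=0x1F idx=6 entry=0x36007 [P=1 RW=1 US=1 PS=0]
  L1: frame=0x36 idx=3 entry=0x39007 [P=1 RW=1 US=1 PS=0]
  L2: frame=0x39 idx=12 entry=0x3D007 [P=1 RW=1 US=1 PS=0]
  ⇒ phys 0x3D4A0  [3 reads]
#4 VA=0x74221710A (w,user):
  L0: frame=0x1F idx=29 entry=0x3F007 [P=1 RW=1 US=1 PS=0]
  L1: frame=0x3F idx=17 entry=0x40007 [P=1 RW=1 US=1 PS=0]
  L2: frame=0x40 idx=23 entry=0x44007 [P=1 RW=1 US=1 PS=0]
  ⇒ phys 0x4410A  [3 reads]
#5 VA=0x542817058 (r,user):
  L0: frame=0x1F idx=21 entry=0x46007 [P=1 RW=1 US=1 PS=0]
  L1: frame=0x46 idx=20 entry=0x49007 [P=1 RW=1 US=1 PS=0]
  L2: frame=0x49 idx=23 entry=0x4A007 [P=1 RW=1 US=1 PS=0]
  ⇒ phys 0x4A058  [3 reads]

Access #3 PA: 0x3D4A0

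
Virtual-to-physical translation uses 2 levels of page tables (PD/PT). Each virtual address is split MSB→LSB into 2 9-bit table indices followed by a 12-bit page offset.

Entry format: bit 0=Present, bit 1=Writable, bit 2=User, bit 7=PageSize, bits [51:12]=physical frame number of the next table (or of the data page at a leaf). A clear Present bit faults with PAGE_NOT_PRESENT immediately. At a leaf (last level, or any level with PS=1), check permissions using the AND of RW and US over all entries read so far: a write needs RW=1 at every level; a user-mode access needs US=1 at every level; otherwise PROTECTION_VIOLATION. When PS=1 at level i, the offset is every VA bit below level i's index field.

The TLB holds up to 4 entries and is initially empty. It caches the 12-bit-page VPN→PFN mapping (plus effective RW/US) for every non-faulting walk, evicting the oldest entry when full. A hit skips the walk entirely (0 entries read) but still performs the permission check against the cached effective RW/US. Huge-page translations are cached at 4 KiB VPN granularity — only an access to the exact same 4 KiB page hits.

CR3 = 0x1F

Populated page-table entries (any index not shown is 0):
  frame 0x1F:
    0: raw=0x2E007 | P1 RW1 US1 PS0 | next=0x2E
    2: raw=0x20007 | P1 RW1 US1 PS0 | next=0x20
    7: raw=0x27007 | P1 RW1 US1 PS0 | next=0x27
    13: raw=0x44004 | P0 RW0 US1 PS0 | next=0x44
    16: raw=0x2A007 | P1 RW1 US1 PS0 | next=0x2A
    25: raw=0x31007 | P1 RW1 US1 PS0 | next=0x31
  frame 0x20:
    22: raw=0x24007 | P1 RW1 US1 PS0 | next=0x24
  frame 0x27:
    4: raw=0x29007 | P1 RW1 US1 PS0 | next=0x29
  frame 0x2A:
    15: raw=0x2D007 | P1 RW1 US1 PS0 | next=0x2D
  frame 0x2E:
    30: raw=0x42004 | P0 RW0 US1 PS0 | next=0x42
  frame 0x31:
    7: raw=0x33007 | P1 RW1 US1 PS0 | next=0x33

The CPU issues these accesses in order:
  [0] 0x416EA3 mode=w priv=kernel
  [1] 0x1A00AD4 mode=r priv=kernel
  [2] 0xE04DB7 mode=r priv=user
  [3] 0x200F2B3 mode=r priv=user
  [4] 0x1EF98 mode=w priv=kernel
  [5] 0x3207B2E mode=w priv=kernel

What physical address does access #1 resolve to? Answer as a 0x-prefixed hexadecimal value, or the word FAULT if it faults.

Walk each access:
#0 VA=0x416EA3 (w,kernel):
  L0 @0x1F[2] → 0x20007  P=1,RW=1,US=1,PS=0
  L1 @0x20[22] → 0x24007  P=1,RW=1,US=1,PS=0
  ✓ 0x24EA3  — 2 lookups
#1 VA=0x1A00AD4 (r,kernel):
  L0 @0x1F[13] → 0x44004  P=0,RW=0,US=1,PS=0
  ⇒ fault: PAGE_NOT_PRESENT  — 1 lookups
#2 VA=0xE04DB7 (r,user):
  L0 @0x1F[7] → 0x27007  P=1,RW=1,US=1,PS=0
  L1 @0x27[4] → 0x29007  P=1,RW=1,US=1,PS=0
  ✓ 0x29DB7  — 2 lookups
#3 VA=0x200F2B3 (r,user):
  L0 @0x1F[16] → 0x2A007  P=1,RW=1,US=1,PS=0
  L1 @0x2A[15] → 0x2D007  P=1,RW=1,US=1,PS=0
  ✓ 0x2D2B3  — 2 lookups
#4 VA=0x1EF98 (w,kernel):
  L0 @0x1F[0] → 0x2E007  P=1,RW=1,US=1,PS=0
  L1 @0x2E[30] → 0x42004  P=0,RW=0,US=1,PS=0
  ⇒ fault: PAGE_NOT_PRESENT  — 2 lookups
#5 VA=0x3207B2E (w,kernel):
  L0 @0x1F[25] → 0x31007  P=1,RW=1,US=1,PS=0
  L1 @0x31[7] → 0x33007  P=1,RW=1,US=1,PS=0
  ✓ 0x33B2E  — 2 lookups

Access #1 PA: FAULT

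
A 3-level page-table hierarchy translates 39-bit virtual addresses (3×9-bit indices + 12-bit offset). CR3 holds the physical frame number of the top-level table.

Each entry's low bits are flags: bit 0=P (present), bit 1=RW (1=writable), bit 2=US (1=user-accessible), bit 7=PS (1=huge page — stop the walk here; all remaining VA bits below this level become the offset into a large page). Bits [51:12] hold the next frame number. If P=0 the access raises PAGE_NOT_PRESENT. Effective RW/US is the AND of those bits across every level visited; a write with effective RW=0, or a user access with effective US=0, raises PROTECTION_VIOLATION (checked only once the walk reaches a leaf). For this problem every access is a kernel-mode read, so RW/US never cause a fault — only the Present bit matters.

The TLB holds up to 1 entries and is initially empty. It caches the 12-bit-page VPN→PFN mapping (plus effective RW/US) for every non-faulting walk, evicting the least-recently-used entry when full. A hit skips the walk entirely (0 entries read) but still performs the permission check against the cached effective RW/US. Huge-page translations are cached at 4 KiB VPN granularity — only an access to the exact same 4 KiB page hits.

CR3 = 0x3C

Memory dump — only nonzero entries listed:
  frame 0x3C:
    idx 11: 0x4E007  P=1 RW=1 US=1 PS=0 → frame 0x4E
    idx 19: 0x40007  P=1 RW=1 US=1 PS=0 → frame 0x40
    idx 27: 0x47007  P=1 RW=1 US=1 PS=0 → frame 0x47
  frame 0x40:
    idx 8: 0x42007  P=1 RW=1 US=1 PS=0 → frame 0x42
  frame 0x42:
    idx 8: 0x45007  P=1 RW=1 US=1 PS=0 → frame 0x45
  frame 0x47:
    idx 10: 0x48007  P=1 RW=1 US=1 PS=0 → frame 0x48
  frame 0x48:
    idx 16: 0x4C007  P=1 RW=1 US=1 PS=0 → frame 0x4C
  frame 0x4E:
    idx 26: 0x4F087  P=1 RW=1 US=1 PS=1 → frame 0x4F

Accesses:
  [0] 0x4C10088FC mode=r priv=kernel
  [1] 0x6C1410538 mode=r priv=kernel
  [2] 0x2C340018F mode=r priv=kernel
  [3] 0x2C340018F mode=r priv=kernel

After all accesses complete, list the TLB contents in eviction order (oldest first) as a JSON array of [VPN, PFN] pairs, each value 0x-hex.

Walk each access:
#0 VA=0x4C10088FC (r,kernel):
  L0 @0x3C[19] → 0x40007  P=1,RW=1,US=1,PS=0
  L1 @0x40[8] → 0x42007  P=1,RW=1,US=1,PS=0
  L2 @0x42[8] → 0x45007  P=1,RW=1,US=1,PS=0
  ✓ 0x458FC  — 3 lookups
#1 VA=0x6C1410538 (r,kernel):
  L0 @0x3C[27] → 0x47007  P=1,RW=1,US=1,PS=0
  L1 @0x47[10] → 0x48007  P=1,RW=1,US=1,PS=0
  L2 @0x48[16] → 0x4C007  P=1,RW=1,US=1,PS=0
  ✓ 0x4C538  — 3 lookups
#2 VA=0x2C340018F (r,kernel):
  L0 @0x3C[11] → 0x4E007  P=1,RW=1,US=1,PS=0
  L1 @0x4E[26] → 0x4F087  P=1,RW=1,US=1,PS=1
  ✓ 0x4F18F (huge @L1)  — 2 lookups
#3 VA=0x2C340018F (r,kernel):
  TLB hit vpn=0x2C3400 → PA=0x4F18F

TLB: [["0x2C3400", "0x4F"]]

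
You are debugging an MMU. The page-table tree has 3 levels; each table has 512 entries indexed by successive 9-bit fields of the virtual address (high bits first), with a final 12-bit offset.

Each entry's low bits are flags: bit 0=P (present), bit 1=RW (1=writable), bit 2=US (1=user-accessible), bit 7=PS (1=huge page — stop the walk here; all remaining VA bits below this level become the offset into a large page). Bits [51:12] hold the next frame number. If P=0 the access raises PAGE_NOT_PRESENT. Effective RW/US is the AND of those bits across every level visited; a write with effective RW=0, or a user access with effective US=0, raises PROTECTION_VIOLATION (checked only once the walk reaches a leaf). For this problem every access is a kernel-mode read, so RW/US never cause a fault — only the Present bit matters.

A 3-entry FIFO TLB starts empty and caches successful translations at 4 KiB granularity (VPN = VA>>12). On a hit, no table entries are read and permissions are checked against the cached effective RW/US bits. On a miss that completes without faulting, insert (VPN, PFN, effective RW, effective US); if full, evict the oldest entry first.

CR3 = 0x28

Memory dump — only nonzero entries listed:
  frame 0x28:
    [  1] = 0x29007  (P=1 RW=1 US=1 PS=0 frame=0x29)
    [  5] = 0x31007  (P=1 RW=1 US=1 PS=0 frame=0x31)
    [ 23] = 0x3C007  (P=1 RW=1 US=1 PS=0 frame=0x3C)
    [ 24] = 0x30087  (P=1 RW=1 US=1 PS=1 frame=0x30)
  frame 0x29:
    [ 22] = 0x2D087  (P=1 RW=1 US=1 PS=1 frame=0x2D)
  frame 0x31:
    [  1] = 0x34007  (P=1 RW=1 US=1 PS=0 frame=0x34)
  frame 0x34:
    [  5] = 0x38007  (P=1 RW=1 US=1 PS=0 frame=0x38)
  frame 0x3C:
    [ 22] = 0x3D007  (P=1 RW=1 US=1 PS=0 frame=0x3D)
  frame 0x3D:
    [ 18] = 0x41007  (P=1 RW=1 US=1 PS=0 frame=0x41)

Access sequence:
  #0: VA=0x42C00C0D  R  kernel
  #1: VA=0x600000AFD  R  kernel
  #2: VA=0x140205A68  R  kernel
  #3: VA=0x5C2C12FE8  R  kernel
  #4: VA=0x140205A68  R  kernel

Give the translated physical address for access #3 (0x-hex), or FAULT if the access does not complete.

Trace:
#0 VA=0x42C00C0D (r,kernel):
  L0: frame=0x28 idx=1 entry=0x29007 [P=1 RW=1 US=1 PS=0]
  L1: frame=0x29 idx=22 entry=0x2D087 [P=1 RW=1 US=1 PS=1]
  ✓ 0x2DC0D (huge @L1)  — 2 lookups
#1 VA=0x600000AFD (r,kernel):
  L0: frame=0x28 idx=24 entry=0x30087 [P=1 RW=1 US=1 PS=1]
  ✓ 0x30AFD (huge @L0)  — 1 lookups
#2 VA=0x140205A68 (r,kernel):
  L0: frame=0x28 idx=5 entry=0x31007 [P=1 RW=1 US=1 PS=0]
  L1: frame=0x31 idx=1 entry=0x34007 [P=1 RW=1 US=1 PS=0]
  L2: frame=0x34 idx=5 entry=0x38007 [P=1 RW=1 US=1 PS=0]
  ✓ 0x38A68  — 3 lookups
#3 VA=0x5C2C12FE8 (r,kernel):
  L0: frame=0x28 idx=23 entry=0x3C007 [P=1 RW=1 US=1 PS=0]
  L1: frame=0x3C idx=22 entry=0x3D007 [P=1 RW=1 US=1 PS=0]
  L2: frame=0x3D idx=18 entry=0x41007 [P=1 RW=1 US=1 PS=0]
  ✓ 0x41FE8  — 3 lookups
#4 VA=0x140205A68 (r,kernel):
  TLB hit vpn=0x140205 → PA=0x38A68

Access #3 PA: 0x41FE8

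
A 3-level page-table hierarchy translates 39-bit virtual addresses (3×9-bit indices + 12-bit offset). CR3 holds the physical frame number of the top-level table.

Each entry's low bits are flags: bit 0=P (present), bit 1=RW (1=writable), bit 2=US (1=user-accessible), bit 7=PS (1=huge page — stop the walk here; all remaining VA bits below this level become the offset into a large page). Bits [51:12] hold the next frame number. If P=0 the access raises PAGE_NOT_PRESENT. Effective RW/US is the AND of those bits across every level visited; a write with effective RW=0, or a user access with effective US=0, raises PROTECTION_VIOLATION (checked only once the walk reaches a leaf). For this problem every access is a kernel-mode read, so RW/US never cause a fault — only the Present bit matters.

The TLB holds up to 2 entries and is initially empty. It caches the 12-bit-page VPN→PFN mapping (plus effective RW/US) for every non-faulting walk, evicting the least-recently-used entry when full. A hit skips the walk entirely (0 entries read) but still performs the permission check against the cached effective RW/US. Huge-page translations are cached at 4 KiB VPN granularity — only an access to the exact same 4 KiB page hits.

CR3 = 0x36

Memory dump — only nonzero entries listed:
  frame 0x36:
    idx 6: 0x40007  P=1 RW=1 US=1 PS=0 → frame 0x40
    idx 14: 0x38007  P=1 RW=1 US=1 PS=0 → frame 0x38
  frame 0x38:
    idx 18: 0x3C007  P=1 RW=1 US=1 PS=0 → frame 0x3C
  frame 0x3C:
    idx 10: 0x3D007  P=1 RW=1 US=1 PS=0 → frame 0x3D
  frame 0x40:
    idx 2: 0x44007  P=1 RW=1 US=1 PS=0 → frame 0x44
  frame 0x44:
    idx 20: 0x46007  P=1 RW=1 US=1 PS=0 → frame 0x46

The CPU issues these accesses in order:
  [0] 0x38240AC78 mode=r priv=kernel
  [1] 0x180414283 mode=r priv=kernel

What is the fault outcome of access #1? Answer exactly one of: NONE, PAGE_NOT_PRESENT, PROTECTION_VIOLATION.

Walk each access:
#0 VA=0x38240AC78 (r,kernel):
  L0 @0x36[14] → 0x38007  P=1,RW=1,US=1,PS=0
  L1 @0x38[18] → 0x3C007  P=1,RW=1,US=1,PS=0
  L2 @0x3C[10] → 0x3D007  P=1,RW=1,US=1,PS=0
  ✓ 0x3DC78  — 3 lookups
#1 VA=0x180414283 (r,kernel):
  L0 @0x36[6] → 0x40007  P=1,RW=1,US=1,PS=0
  L1 @0x40[2] → 0x44007  P=1,RW=1,US=1,PS=0
  L2 @0x44[20] → 0x46007  P=1,RW=1,US=1,PS=0
  ✓ 0x46283  — 3 lookups

Access #1 fault: NONE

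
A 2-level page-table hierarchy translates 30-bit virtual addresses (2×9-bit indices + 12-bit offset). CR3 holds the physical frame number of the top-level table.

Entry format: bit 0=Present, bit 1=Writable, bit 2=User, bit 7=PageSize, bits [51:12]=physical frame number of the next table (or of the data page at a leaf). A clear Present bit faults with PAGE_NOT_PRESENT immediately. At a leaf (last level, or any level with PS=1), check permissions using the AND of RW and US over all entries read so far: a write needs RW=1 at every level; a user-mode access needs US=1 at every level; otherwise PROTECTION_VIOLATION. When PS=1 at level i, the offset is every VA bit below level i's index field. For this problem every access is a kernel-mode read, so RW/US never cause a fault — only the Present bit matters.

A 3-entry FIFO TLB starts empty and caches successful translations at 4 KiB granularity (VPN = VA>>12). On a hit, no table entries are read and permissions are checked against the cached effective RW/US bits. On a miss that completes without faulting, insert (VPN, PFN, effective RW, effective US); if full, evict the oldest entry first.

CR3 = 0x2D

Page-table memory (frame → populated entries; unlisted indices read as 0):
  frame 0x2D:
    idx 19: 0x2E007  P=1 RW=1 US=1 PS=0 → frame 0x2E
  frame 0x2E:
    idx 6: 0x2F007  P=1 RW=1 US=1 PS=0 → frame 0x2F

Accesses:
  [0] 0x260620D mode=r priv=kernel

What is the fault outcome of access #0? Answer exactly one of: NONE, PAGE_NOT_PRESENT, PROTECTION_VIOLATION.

Walk each access:
#0 VA=0x260620D (r,kernel):
  L0 @0x2D[19] → 0x2E007  P=1,RW=1,US=1,PS=0
  L1 @0x2E[6] → 0x2F007  P=1,RW=1,US=1,PS=0
  → PA=0x2F20D  (2 entries read)

Access #0 fault: NONE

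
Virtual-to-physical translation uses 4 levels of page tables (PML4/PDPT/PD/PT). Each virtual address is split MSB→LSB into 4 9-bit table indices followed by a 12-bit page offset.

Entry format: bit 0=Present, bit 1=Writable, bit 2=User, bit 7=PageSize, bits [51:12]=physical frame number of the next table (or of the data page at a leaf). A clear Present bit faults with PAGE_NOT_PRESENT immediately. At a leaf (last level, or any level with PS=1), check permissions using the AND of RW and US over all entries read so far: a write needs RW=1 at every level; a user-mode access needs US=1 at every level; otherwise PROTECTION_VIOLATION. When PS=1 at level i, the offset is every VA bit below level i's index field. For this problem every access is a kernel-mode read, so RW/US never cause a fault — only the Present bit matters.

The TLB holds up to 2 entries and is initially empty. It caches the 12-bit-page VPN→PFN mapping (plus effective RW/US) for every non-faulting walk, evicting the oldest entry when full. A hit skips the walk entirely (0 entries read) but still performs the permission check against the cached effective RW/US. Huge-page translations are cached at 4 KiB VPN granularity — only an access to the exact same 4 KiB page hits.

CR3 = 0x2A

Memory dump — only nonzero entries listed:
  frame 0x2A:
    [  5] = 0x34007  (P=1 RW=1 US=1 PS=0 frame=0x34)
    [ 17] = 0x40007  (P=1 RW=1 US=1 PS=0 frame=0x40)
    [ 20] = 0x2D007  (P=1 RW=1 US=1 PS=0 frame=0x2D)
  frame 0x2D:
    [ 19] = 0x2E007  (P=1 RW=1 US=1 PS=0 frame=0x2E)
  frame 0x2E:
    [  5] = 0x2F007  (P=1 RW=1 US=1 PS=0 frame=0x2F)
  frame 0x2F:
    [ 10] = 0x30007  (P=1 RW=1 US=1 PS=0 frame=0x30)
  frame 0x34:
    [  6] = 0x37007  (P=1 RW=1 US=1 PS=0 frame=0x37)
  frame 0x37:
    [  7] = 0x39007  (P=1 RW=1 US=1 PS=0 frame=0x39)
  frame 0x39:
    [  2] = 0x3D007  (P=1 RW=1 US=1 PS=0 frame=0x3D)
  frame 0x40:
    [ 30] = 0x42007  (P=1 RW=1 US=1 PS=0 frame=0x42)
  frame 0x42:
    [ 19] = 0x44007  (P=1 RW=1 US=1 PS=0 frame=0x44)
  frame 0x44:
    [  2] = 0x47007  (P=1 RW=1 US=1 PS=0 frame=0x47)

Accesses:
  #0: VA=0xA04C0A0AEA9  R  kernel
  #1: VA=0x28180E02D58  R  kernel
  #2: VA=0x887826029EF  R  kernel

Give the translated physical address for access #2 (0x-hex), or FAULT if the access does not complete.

Walk each access:
#0 VA=0xA04C0A0AEA9 (r,kernel):
  L0 @0x2A[20] → 0x2D007  P=1,RW=1,US=1,PS=0
  L1 @0x2D[19] → 0x2E007  P=1,RW=1,US=1,PS=0
  L2 @0x2E[5] → 0x2F007  P=1,RW=1,US=1,PS=0
  L3 @0x2F[10] → 0x30007  P=1,RW=1,US=1,PS=0
  ⇒ phys 0x30EA9  [4 reads]
#1 VA=0x28180E02D58 (r,kernel):
  L0 @0x2A[5] → 0x34007  P=1,RW=1,US=1,PS=0
  L1 @0x34[6] → 0x37007  P=1,RW=1,US=1,PS=0
  L2 @0x37[7] → 0x39007  P=1,RW=1,US=1,PS=0
  L3 @0x39[2] → 0x3D007  P=1,RW=1,US=1,PS=0
  ⇒ phys 0x3DD58  [4 reads]
#2 VA=0x887826029EF (r,kernel):
  L0 @0x2A[17] → 0x40007  P=1,RW=1,US=1,PS=0
  L1 @0x40[30] → 0x42007  P=1,RW=1,US=1,PS=0
  L2 @0x42[19] → 0x44007  P=1,RW=1,US=1,PS=0
  L3 @0x44[2] → 0x47007  P=1,RW=1,US=1,PS=0
  ⇒ phys 0x479EF  [4 reads]

Access #2 PA: 0x479EF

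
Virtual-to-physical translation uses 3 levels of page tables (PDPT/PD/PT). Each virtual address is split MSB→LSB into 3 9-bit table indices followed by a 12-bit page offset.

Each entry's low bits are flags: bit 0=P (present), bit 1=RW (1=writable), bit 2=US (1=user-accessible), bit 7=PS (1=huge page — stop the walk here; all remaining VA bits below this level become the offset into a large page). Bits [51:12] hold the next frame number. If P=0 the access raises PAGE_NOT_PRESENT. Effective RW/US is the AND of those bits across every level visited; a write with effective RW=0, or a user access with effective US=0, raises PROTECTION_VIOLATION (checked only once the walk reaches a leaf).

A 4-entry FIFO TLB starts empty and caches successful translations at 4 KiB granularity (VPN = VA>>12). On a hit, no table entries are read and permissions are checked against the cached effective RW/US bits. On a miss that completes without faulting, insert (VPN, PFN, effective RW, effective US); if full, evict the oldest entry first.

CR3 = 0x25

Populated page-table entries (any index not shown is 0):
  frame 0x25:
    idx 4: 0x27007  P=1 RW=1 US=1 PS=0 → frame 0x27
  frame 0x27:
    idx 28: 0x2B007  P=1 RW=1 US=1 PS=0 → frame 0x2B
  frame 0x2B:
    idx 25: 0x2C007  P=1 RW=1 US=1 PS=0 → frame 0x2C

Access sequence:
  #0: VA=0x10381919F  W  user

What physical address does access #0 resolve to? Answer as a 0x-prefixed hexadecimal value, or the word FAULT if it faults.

Walk each access:
#0 VA=0x10381919F (w,user):
  L0 @0x25[4] → 0x27007  P=1,RW=1,US=1,PS=0
  L1 @0x27[28] → 0x2B007  P=1,RW=1,US=1,PS=0
  L2 @0x2B[25] → 0x2C007  P=1,RW=1,US=1,PS=0
  ⇒ phys 0x2C19F  [3 reads]

Access #0 PA: 0x2C19F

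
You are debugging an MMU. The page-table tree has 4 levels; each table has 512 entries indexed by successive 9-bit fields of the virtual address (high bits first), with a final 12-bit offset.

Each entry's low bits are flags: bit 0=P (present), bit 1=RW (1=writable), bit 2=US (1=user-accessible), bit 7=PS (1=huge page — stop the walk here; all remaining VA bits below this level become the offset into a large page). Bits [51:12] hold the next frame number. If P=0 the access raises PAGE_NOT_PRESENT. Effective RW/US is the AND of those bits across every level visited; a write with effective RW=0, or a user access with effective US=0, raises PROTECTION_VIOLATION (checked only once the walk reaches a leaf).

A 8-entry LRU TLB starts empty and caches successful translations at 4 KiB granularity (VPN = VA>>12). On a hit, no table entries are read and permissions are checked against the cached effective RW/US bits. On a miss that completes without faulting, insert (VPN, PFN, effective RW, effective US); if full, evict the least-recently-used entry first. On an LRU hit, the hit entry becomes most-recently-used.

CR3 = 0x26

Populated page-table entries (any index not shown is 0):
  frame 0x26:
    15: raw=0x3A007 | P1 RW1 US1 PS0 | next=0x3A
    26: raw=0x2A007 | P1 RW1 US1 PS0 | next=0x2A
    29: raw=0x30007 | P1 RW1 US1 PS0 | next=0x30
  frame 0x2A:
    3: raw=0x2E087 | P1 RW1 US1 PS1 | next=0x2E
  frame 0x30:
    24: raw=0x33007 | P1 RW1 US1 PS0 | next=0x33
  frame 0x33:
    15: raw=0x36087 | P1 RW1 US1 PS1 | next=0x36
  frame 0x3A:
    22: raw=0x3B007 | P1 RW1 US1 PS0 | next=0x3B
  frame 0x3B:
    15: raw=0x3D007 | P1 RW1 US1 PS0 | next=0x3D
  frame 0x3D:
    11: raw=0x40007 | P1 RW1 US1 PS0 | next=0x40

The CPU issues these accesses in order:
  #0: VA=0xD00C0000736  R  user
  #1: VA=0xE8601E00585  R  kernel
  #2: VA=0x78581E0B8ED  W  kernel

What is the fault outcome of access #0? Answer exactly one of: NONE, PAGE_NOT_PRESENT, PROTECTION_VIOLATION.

Trace:
#0 VA=0xD00C0000736 (r,user):
  lvl0: tbl 0x26, slot 26 ⇒ 0x2A007 (P1/RW1/US1/PS0)
  lvl1: tbl 0x2A, slot 3 ⇒ 0x2E087 (P1/RW1/US1/PS1)
  ⇒ phys 0x2E736 (huge @L1)  [2 reads]
#1 VA=0xE8601E00585 (r,kernel):
  lvl0: tbl 0x26, slot 29 ⇒ 0x30007 (P1/RW1/US1/PS0)
  lvl1: tbl 0x30, slot 24 ⇒ 0x33007 (P1/RW1/US1/PS0)
  lvl2: tbl 0x33, slot 15 ⇒ 0x36087 (P1/RW1/US1/PS1)
  ⇒ phys 0x36585 (huge @L2)  [3 reads]
#2 VA=0x78581E0B8ED (w,kernel):
  lvl0: tbl 0x26, slot 15 ⇒ 0x3A007 (P1/RW1/US1/PS0)
  lvl1: tbl 0x3A, slot 22 ⇒ 0x3B007 (P1/RW1/US1/PS0)
  lvl2: tbl 0x3B, slot 15 ⇒ 0x3D007 (P1/RW1/US1/PS0)
  lvl3: tbl 0x3D, slot 11 ⇒ 0x40007 (P1/RW1/US1/PS0)
  ⇒ phys 0x408ED  [4 reads]

Access #0 fault: NONE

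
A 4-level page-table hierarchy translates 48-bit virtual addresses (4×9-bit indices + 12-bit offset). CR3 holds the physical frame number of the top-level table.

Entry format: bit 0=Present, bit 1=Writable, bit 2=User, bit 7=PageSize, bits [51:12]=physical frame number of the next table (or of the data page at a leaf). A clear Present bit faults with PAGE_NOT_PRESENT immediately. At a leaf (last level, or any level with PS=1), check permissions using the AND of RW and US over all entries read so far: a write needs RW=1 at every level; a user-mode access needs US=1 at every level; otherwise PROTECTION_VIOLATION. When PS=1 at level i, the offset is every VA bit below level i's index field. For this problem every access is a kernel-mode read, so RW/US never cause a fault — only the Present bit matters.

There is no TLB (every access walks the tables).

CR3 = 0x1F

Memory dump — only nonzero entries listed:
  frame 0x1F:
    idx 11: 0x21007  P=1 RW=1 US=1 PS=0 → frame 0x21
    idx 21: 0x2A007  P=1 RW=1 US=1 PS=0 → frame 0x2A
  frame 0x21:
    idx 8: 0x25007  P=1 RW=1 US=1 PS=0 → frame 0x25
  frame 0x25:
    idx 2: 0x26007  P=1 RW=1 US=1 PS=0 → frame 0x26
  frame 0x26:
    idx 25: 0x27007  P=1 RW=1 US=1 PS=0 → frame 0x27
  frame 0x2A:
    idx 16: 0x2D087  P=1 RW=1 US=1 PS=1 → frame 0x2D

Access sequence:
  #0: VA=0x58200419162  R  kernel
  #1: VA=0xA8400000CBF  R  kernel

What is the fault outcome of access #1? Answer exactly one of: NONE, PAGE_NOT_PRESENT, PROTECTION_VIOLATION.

Per-access translation:
#0 VA=0x58200419162 (r,kernel):
  L0 @0x1F[11] → 0x21007  P=1,RW=1,US=1,PS=0
  L1 @0x21[8] → 0x25007  P=1,RW=1,US=1,PS=0
  L2 @0x25[2] → 0x26007  P=1,RW=1,US=1,PS=0
  L3 @0x26[25] → 0x27007  P=1,RW=1,US=1,PS=0
  ⇒ phys 0x27162  [4 reads]
#1 VA=0xA8400000CBF (r,kernel):
  L0 @0x1F[21] → 0x2A007  P=1,RW=1,US=1,PS=0
  L1 @0x2A[16] → 0x2D087  P=1,RW=1,US=1,PS=1
  ⇒ phys 0x2DCBF (huge @L1)  [2 reads]

Access #1 fault: NONE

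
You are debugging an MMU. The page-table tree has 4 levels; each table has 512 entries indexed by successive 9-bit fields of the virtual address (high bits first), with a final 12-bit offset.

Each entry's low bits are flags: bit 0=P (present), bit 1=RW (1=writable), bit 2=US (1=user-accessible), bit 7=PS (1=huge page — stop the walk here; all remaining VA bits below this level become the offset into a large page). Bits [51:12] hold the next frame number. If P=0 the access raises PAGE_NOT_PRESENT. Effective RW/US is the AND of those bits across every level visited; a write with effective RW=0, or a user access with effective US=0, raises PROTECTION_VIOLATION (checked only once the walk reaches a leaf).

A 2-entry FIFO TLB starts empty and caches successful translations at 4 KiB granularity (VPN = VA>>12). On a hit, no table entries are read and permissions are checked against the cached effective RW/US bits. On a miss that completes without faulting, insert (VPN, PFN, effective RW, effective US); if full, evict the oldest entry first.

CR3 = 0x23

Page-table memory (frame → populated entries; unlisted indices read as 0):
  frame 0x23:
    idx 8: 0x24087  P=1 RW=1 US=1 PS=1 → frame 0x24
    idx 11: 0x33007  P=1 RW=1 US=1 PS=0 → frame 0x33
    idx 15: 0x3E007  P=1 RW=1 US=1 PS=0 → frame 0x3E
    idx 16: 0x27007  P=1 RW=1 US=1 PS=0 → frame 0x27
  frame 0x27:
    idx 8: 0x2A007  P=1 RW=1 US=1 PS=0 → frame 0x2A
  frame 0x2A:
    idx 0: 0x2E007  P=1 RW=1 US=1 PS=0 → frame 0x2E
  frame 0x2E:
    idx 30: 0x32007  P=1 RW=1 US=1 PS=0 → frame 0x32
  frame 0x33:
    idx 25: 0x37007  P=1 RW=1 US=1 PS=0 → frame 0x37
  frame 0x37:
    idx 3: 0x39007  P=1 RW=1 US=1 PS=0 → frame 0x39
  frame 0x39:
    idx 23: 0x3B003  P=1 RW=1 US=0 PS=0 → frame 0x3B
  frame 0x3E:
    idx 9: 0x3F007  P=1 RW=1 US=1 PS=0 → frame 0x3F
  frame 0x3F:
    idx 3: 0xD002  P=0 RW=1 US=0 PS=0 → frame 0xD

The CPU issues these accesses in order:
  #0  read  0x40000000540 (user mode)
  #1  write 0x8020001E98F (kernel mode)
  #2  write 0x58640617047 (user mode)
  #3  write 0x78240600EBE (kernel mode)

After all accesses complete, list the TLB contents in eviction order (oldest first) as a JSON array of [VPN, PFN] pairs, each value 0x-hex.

Trace:
#0 VA=0x40000000540 (r,user):
  L0: frame=0x23 idx=8 entry=0x24087 [P=1 RW=1 US=1 PS=1]
  → PA=0x24540 (huge @L0)  (1 entries read)
#1 VA=0x8020001E98F (w,kernel):
  L0: frame=0x23 idx=16 entry=0x27007 [P=1 RW=1 US=1 PS=0]
  L1: frame=0x27 idx=8 entry=0x2A007 [P=1 RW=1 US=1 PS=0]
  L2: frame=0x2A idx=0 entry=0x2E007 [P=1 RW=1 US=1 PS=0]
  L3: frame=0x2E idx=30 entry=0x32007 [P=1 RW=1 US=1 PS=0]
  → PA=0x3298F  (4 entries read)
#2 VA=0x58640617047 (w,user):
  L0: frame=0x23 idx=11 entry=0x33007 [P=1 RW=1 US=1 PS=0]
  L1: frame=0x33 idx=25 entry=0x37007 [P=1 RW=1 US=1 PS=0]
  L2: frame=0x37 idx=3 entry=0x39007 [P=1 RW=1 US=1 PS=0]
  L3: frame=0x39 idx=23 entry=0x3B003 [P=1 RW=1 US=0 PS=0]
  ✗ PROTECTION_VIOLATION  [4 reads]
#3 VA=0x78240600EBE (w,kernel):
  L0: frame=0x23 idx=15 entry=0x3E007 [P=1 RW=1 US=1 PS=0]
  L1: frame=0x3E idx=9 entry=0x3F007 [P=1 RW=1 US=1 PS=0]
  L2: frame=0x3F idx=3 entry=0xD002 [P=0 RW=1 US=0 PS=0]
  ✗ PAGE_NOT_PRESENT  [3 reads]

TLB: [["0x40000000", "0x24"], ["0x8020001E", "0x32"]]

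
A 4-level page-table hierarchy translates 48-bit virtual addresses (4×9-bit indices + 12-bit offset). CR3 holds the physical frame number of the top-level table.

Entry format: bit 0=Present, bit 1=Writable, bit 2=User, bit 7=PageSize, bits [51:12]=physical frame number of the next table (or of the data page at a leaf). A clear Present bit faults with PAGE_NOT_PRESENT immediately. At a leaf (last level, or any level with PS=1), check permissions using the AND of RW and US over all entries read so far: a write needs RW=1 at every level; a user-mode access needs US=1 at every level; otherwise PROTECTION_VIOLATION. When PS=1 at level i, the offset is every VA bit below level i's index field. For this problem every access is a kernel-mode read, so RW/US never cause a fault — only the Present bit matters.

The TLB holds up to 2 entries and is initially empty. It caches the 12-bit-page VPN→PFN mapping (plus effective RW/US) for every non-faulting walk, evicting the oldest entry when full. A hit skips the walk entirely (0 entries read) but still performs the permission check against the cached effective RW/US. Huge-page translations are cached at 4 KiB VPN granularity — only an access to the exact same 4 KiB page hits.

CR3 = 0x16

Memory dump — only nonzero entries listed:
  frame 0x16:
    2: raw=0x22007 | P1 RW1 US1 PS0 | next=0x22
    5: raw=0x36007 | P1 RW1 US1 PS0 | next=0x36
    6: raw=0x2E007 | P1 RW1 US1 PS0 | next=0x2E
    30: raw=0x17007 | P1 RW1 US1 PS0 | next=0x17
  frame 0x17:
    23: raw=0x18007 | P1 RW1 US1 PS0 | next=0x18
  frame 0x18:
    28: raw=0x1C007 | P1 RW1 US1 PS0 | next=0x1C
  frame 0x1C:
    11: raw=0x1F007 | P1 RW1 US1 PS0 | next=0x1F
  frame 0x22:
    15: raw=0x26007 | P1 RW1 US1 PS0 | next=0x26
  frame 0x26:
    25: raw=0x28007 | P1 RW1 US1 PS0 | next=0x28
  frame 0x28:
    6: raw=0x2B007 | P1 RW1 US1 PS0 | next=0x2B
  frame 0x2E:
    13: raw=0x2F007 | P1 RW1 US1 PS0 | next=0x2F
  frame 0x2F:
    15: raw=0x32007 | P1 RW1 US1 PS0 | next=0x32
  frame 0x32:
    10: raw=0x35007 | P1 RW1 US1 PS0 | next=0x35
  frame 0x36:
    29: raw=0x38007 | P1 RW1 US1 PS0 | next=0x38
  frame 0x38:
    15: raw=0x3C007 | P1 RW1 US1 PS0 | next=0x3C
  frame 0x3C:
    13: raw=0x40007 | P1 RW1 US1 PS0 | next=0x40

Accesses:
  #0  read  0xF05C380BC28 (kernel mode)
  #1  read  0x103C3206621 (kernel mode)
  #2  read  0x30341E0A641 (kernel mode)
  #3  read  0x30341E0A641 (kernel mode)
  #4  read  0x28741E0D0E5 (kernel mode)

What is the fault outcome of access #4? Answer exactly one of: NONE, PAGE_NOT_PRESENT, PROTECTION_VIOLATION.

Per-access translation:
#0 VA=0xF05C380BC28 (r,kernel):
  [0] read 0x16 idx=30: raw=0x17007 flags P=1 W=1 U=1 S=0
  [1] read 0x17 idx=23: raw=0x18007 flags P=1 W=1 U=1 S=0
  [2] read 0x18 idx=28: raw=0x1C007 flags P=1 W=1 U=1 S=0
  [3] read 0x1C idx=11: raw=0x1F007 flags P=1 W=1 U=1 S=0
  ⇒ phys 0x1FC28  [4 reads]
#1 VA=0x103C3206621 (r,kernel):
  [0] read 0x16 idx=2: raw=0x22007 flags P=1 W=1 U=1 S=0
  [1] read 0x22 idx=15: raw=0x26007 flags P=1 W=1 U=1 S=0
  [2] read 0x26 idx=25: raw=0x28007 flags P=1 W=1 U=1 S=0
  [3] read 0x28 idx=6: raw=0x2B007 flags P=1 W=1 U=1 S=0
  ⇒ phys 0x2B621  [4 reads]
#2 VA=0x30341E0A641 (r,kernel):
  [0] read 0x16 idx=6: raw=0x2E007 flags P=1 W=1 U=1 S=0
  [1] read 0x2E idx=13: raw=0x2F007 flags P=1 W=1 U=1 S=0
  [2] read 0x2F idx=15: raw=0x32007 flags P=1 W=1 U=1 S=0
  [3] read 0x32 idx=10: raw=0x35007 flags P=1 W=1 U=1 S=0
  ⇒ phys 0x35641  [4 reads]
#3 VA=0x30341E0A641 (r,kernel):
  TLB hit vpn=0x30341E0A → PA=0x35641
#4 VA=0x28741E0D0E5 (r,kernel):
  [0] read 0x16 idx=5: raw=0x36007 flags P=1 W=1 U=1 S=0
  [1] read 0x36 idx=29: raw=0x38007 flags P=1 W=1 U=1 S=0
  [2] read 0x38 idx=15: raw=0x3C007 flags P=1 W=1 U=1 S=0
  [3] read 0x3C idx=13: raw=0x40007 flags P=1 W=1 U=1 S=0
  ⇒ phys 0x400E5  [4 reads]

Access #4 fault: NONE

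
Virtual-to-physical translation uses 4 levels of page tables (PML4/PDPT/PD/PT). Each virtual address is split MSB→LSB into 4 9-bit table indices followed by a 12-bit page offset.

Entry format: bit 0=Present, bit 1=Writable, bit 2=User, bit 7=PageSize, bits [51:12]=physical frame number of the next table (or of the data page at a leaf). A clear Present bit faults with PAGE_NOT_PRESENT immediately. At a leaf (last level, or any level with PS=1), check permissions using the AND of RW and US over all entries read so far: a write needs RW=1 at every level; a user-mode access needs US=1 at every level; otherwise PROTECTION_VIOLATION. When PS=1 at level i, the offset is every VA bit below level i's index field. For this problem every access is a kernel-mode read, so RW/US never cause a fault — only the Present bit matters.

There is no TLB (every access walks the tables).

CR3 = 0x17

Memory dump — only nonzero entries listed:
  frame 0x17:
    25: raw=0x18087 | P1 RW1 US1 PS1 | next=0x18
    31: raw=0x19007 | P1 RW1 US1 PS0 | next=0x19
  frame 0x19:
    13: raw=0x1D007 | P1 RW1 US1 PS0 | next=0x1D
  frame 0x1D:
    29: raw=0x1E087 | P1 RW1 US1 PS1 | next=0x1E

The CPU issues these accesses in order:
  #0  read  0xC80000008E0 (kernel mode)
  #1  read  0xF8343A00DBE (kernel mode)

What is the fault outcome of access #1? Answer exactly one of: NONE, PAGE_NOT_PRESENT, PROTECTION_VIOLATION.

Walk each access:
#0 VA=0xC80000008E0 (r,kernel):
  L0: frame=0x17 idx=25 entry=0x18087 [P=1 RW=1 US=1 PS=1]
  ✓ 0x188E0 (huge @L0)  — 1 lookups
#1 VA=0xF8343A00DBE (r,kernel):
  L0: frame=0x17 idx=31 entry=0x19007 [P=1 RW=1 US=1 PS=0]
  L1: frame=0x19 idx=13 entry=0x1D007 [P=1 RW=1 US=1 PS=0]
  L2: frame=0x1D idx=29 entry=0x1E087 [P=1 RW=1 US=1 PS=1]
  ✓ 0x1EDBE (huge @L2)  — 3 lookups

Access #1 fault: NONE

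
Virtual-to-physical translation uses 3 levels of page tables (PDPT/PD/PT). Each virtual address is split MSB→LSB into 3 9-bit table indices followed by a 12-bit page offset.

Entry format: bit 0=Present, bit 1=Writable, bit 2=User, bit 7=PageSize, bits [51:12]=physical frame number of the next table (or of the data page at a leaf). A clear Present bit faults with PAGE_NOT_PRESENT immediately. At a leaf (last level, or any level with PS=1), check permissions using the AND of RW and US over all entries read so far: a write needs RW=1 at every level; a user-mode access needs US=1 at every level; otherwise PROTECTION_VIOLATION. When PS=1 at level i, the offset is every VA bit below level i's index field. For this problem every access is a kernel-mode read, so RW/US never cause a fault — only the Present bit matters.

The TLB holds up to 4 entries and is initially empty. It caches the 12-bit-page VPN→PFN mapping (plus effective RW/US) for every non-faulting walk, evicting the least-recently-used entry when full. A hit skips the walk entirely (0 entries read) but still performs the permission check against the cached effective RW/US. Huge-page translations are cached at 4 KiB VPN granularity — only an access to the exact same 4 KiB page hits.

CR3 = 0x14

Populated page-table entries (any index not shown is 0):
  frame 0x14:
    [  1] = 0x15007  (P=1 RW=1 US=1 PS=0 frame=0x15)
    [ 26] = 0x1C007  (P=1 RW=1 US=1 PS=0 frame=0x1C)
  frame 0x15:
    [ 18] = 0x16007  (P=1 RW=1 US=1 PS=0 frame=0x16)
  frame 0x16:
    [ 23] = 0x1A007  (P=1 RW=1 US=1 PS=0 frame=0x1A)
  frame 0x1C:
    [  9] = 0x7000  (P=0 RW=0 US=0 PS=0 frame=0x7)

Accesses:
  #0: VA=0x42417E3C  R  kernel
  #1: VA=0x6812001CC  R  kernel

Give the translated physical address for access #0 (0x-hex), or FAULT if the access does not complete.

Walk each access:
#0 VA=0x42417E3C (r,kernel):
  L0: frame=0x14 idx=1 entry=0x15007 [P=1 RW=1 US=1 PS=0]
  L1: frame=0x15 idx=18 entry=0x16007 [P=1 RW=1 US=1 PS=0]
  L2: frame=0x16 idx=23 entry=0x1A007 [P=1 RW=1 US=1 PS=0]
  ⇒ phys 0x1AE3C  [3 reads]
#1 VA=0x6812001CC (r,kernel):
  L0: frame=0x14 idx=26 entry=0x1C007 [P=1 RW=1 US=1 PS=0]
  L1: frame=0x1C idx=9 entry=0x7000 [P=0 RW=0 US=0 PS=0]
  ✗ PAGE_NOT_PRESENT  [2 reads]

Access #0 PA: 0x1AE3C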